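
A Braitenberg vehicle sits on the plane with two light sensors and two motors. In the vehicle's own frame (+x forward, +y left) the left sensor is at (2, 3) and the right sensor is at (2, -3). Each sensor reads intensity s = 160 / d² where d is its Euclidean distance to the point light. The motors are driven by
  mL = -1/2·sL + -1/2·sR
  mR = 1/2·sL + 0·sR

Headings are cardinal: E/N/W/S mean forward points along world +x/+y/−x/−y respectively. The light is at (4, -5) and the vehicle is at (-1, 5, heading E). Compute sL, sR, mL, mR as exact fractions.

80/89 80/29 -4720/2581 40/89

left sensor world pos  = (1, 8); dL² = 178
right sensor world pos = (1, 2); dR² = 58
sL = 160/178 = 80/89
sR = 160/58 = 80/29
mL = -1/2·sL + -1/2·sR = -4720/2581
mR = 1/2·sL + 0·sR = 40/89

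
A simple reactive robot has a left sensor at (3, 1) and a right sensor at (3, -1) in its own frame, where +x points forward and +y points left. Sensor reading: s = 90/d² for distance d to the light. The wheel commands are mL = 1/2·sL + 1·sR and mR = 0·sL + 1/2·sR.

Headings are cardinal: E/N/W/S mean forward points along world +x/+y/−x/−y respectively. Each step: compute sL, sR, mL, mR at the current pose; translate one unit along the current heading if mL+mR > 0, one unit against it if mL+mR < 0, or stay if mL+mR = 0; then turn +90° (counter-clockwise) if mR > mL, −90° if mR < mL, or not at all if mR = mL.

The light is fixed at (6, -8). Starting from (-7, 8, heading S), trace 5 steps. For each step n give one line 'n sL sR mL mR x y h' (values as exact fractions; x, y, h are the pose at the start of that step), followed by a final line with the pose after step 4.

0 90/313 18/73 8919/22849 9/73 -7 8 S
1 45/226 45/256 7965/28928 45/512 -7 7 W
2 10/61 90/493 7955/30073 45/493 -8 7 N
3 9/41 45/173 5247/14186 45/346 -8 8 E
4 90/313 18/73 8919/22849 9/73 -7 8 S
final -7 7 W

n=0: pose=(-7,8,S); sL=90/313, sR=18/73; mL=8919/22849, mR=9/73; mL+mR=11736/22849 → advance +1; mR−mL=-6102/22849 → turn -1·90°
n=1: pose=(-7,7,W); sL=45/226, sR=45/256; mL=7965/28928, mR=45/512; mL+mR=21015/57856 → advance +1; mR−mL=-10845/57856 → turn -1·90°
n=2: pose=(-8,7,N); sL=10/61, sR=90/493; mL=7955/30073, mR=45/493; mL+mR=10700/30073 → advance +1; mR−mL=-5210/30073 → turn -1·90°
n=3: pose=(-8,8,E); sL=9/41, sR=45/173; mL=5247/14186, mR=45/346; mL+mR=3546/7093 → advance +1; mR−mL=-1701/7093 → turn -1·90°
n=4: pose=(-7,8,S); sL=90/313, sR=18/73; mL=8919/22849, mR=9/73; mL+mR=11736/22849 → advance +1; mR−mL=-6102/22849 → turn -1·90°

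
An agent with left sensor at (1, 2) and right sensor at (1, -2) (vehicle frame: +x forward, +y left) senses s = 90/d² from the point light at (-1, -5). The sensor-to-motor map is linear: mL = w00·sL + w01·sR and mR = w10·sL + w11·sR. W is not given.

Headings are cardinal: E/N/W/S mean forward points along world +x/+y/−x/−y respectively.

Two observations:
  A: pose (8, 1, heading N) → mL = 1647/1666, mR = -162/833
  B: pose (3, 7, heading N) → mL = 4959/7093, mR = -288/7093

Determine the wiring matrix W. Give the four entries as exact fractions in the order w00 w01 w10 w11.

1/2 1 -1/2 1/2

obs A: pose=(8,1,N) → sL=45/49, sR=9/17, mL=1647/1666, mR=-162/833
obs B: pose=(3,7,N) → sL=90/173, sR=18/41, mL=4959/7093, mR=-288/7093
sensor matrix S = [[45/49, 9/17], [90/173, 18/41]]; det S = 754920/5908469
solve [mL_A; mL_B] = S·[w00; w01] and [mR_A; mR_B] = S·[w10; w11]:
  w00 = 1/2, w01 = 1, w10 = -1/2, w11 = 1/2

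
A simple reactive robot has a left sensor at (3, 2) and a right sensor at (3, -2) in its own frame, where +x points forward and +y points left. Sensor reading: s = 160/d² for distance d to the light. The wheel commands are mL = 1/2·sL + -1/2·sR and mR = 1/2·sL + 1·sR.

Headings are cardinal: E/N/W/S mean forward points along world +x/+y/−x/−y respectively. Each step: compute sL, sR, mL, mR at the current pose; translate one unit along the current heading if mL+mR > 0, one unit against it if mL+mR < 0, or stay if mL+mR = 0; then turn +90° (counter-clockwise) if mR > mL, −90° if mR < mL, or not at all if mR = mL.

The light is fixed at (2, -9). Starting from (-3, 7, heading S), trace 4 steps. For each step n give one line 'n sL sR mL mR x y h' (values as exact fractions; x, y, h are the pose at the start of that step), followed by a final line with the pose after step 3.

0 80/89 80/109 800/9701 11480/9701 -3 7 S
1 160/293 160/173 -9600/50689 60720/50689 -3 6 E
2 4/9 20/41 -8/369 262/369 -2 6 N
3 32/49 160/373 2048/18277 13808/18277 -2 7 W
final -3 7 S

n=0: pose=(-3,7,S); sL=80/89, sR=80/109; mL=800/9701, mR=11480/9701; mL+mR=12280/9701 → advance +1; mR−mL=120/109 → turn +1·90°
n=1: pose=(-3,6,E); sL=160/293, sR=160/173; mL=-9600/50689, mR=60720/50689; mL+mR=51120/50689 → advance +1; mR−mL=240/173 → turn +1·90°
n=2: pose=(-2,6,N); sL=4/9, sR=20/41; mL=-8/369, mR=262/369; mL+mR=254/369 → advance +1; mR−mL=30/41 → turn +1·90°
n=3: pose=(-2,7,W); sL=32/49, sR=160/373; mL=2048/18277, mR=13808/18277; mL+mR=15856/18277 → advance +1; mR−mL=240/373 → turn +1·90°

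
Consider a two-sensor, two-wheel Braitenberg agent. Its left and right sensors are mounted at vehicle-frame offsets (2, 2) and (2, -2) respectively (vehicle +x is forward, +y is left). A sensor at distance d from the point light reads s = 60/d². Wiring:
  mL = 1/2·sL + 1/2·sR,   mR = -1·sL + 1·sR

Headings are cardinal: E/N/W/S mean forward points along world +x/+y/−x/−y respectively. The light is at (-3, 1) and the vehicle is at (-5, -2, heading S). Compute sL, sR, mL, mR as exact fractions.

left sensor world pos  = (-3, -4); dL² = 25
right sensor world pos = (-7, -4); dR² = 41
sL = 60/25 = 12/5
sR = 60/41 = 60/41
mL = 1/2·sL + 1/2·sR = 396/205
mR = -1·sL + 1·sR = -192/205

12/5 60/41 396/205 -192/205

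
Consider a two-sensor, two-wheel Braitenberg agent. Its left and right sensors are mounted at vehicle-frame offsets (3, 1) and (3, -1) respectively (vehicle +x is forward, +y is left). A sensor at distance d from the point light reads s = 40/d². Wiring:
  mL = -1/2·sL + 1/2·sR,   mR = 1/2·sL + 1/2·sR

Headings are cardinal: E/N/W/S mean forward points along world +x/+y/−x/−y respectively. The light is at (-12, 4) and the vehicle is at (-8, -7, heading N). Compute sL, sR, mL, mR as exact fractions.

left sensor world pos  = (-9, -4); dL² = 73
right sensor world pos = (-7, -4); dR² = 89
sL = 40/73 = 40/73
sR = 40/89 = 40/89
mL = -1/2·sL + 1/2·sR = -320/6497
mR = 1/2·sL + 1/2·sR = 3240/6497

40/73 40/89 -320/6497 3240/6497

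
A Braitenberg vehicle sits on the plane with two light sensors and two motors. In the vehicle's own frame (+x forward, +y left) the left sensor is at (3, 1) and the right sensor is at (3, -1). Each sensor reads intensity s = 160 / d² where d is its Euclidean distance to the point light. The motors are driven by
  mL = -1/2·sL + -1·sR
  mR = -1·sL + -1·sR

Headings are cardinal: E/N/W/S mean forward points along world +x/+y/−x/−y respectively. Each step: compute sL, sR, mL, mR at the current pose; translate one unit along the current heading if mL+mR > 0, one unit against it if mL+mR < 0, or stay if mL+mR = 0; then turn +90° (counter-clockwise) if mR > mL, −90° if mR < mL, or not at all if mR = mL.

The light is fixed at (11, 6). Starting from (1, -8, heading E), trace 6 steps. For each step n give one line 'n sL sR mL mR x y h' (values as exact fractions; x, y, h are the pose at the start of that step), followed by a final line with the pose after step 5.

0 80/109 80/137 -14200/14933 -19680/14933 1 -8 E
1 160/389 160/433 -96880/168437 -131520/168437 0 -8 S
2 20/49 8/17 -562/833 -732/833 0 -7 W
3 160/221 160/181 -49840/40001 -64320/40001 1 -7 N
4 80/109 80/137 -14200/14933 -19680/14933 1 -8 E
5 160/389 160/433 -96880/168437 -131520/168437 0 -8 S
final 0 -7 W

n=0: pose=(1,-8,E); sL=80/109, sR=80/137; mL=-14200/14933, mR=-19680/14933; mL+mR=-33880/14933 → advance -1; mR−mL=-40/109 → turn -1·90°
n=1: pose=(0,-8,S); sL=160/389, sR=160/433; mL=-96880/168437, mR=-131520/168437; mL+mR=-228400/168437 → advance -1; mR−mL=-80/389 → turn -1·90°
n=2: pose=(0,-7,W); sL=20/49, sR=8/17; mL=-562/833, mR=-732/833; mL+mR=-1294/833 → advance -1; mR−mL=-10/49 → turn -1·90°
n=3: pose=(1,-7,N); sL=160/221, sR=160/181; mL=-49840/40001, mR=-64320/40001; mL+mR=-114160/40001 → advance -1; mR−mL=-80/221 → turn -1·90°
n=4: pose=(1,-8,E); sL=80/109, sR=80/137; mL=-14200/14933, mR=-19680/14933; mL+mR=-33880/14933 → advance -1; mR−mL=-40/109 → turn -1·90°
n=5: pose=(0,-8,S); sL=160/389, sR=160/433; mL=-96880/168437, mR=-131520/168437; mL+mR=-228400/168437 → advance -1; mR−mL=-80/389 → turn -1·90°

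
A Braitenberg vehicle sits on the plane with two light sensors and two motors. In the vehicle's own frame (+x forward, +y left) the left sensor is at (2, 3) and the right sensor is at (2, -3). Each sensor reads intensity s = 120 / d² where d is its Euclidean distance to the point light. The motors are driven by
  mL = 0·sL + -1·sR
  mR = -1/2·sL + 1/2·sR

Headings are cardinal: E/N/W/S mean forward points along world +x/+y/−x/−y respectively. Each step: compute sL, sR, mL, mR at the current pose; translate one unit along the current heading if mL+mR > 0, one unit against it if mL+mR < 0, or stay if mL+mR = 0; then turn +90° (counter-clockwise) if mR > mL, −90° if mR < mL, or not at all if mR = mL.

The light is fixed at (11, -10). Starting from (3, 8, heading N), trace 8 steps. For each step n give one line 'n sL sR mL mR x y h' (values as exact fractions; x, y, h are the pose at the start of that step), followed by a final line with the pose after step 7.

0 120/521 24/85 -24/85 1152/44285 3 8 N
1 15/37 6/25 -6/25 -153/1850 3 7 W
2 120/241 24/65 -24/65 -1008/15665 4 7 S
3 60/233 12/25 -12/25 648/5825 4 8 E
4 120/521 24/85 -24/85 1152/44285 3 8 N
5 15/37 6/25 -6/25 -153/1850 3 7 W
6 120/241 24/65 -24/65 -1008/15665 4 7 S
7 60/233 12/25 -12/25 648/5825 4 8 E
final 3 8 N

n=0: pose=(3,8,N); sL=120/521, sR=24/85; mL=-24/85, mR=1152/44285; mL+mR=-11352/44285 → advance -1; mR−mL=13656/44285 → turn +1·90°
n=1: pose=(3,7,W); sL=15/37, sR=6/25; mL=-6/25, mR=-153/1850; mL+mR=-597/1850 → advance -1; mR−mL=291/1850 → turn +1·90°
n=2: pose=(4,7,S); sL=120/241, sR=24/65; mL=-24/65, mR=-1008/15665; mL+mR=-6792/15665 → advance -1; mR−mL=4776/15665 → turn +1·90°
n=3: pose=(4,8,E); sL=60/233, sR=12/25; mL=-12/25, mR=648/5825; mL+mR=-2148/5825 → advance -1; mR−mL=3444/5825 → turn +1·90°
n=4: pose=(3,8,N); sL=120/521, sR=24/85; mL=-24/85, mR=1152/44285; mL+mR=-11352/44285 → advance -1; mR−mL=13656/44285 → turn +1·90°
n=5: pose=(3,7,W); sL=15/37, sR=6/25; mL=-6/25, mR=-153/1850; mL+mR=-597/1850 → advance -1; mR−mL=291/1850 → turn +1·90°
n=6: pose=(4,7,S); sL=120/241, sR=24/65; mL=-24/65, mR=-1008/15665; mL+mR=-6792/15665 → advance -1; mR−mL=4776/15665 → turn +1·90°
n=7: pose=(4,8,E); sL=60/233, sR=12/25; mL=-12/25, mR=648/5825; mL+mR=-2148/5825 → advance -1; mR−mL=3444/5825 → turn +1·90°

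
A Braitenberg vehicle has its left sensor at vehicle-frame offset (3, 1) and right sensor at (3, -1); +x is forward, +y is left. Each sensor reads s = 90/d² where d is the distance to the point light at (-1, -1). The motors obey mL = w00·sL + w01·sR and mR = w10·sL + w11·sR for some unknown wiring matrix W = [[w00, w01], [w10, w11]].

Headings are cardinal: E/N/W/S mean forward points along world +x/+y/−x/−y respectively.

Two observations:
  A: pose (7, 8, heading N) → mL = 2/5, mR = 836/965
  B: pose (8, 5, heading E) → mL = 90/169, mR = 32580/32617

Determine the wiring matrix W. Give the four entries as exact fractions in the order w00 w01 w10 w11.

0 1 1 1

obs A: pose=(7,8,N) → sL=90/193, sR=2/5, mL=2/5, mR=836/965
obs B: pose=(8,5,E) → sL=90/193, sR=90/169, mL=90/169, mR=32580/32617
sensor matrix S = [[90/193, 2/5], [90/193, 90/169]]; det S = 2016/32617
solve [mL_A; mL_B] = S·[w00; w01] and [mR_A; mR_B] = S·[w10; w11]:
  w00 = 0, w01 = 1, w10 = 1, w11 = 1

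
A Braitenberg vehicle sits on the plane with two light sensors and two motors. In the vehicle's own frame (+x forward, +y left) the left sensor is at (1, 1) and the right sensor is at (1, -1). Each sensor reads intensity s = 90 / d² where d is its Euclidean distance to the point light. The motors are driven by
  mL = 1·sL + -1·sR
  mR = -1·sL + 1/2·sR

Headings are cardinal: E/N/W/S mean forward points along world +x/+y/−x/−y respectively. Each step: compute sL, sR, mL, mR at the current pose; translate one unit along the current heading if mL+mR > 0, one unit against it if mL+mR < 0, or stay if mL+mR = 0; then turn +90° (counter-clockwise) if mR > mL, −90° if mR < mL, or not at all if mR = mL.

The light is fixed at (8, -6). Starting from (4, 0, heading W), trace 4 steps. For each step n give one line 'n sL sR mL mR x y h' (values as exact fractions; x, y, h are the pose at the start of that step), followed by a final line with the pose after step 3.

n=0: pose=(4,0,W); sL=9/5, sR=45/37; mL=108/185, mR=-441/370; mL+mR=-45/74 → advance -1; mR−mL=-657/370 → turn -1·90°
n=1: pose=(5,0,N); sL=18/13, sR=90/53; mL=-216/689, mR=-369/689; mL+mR=-45/53 → advance -1; mR−mL=-153/689 → turn -1·90°
n=2: pose=(5,-1,E); sL=9/4, sR=9/2; mL=-9/4, mR=0; mL+mR=-9/4 → advance -1; mR−mL=9/4 → turn +1·90°
n=3: pose=(4,-1,N); sL=90/61, sR=2; mL=-32/61, mR=-29/61; mL+mR=-1 → advance -1; mR−mL=3/61 → turn +1·90°

0 9/5 45/37 108/185 -441/370 4 0 W
1 18/13 90/53 -216/689 -369/689 5 0 N
2 9/4 9/2 -9/4 0 5 -1 E
3 90/61 2 -32/61 -29/61 4 -1 N
final 4 -2 W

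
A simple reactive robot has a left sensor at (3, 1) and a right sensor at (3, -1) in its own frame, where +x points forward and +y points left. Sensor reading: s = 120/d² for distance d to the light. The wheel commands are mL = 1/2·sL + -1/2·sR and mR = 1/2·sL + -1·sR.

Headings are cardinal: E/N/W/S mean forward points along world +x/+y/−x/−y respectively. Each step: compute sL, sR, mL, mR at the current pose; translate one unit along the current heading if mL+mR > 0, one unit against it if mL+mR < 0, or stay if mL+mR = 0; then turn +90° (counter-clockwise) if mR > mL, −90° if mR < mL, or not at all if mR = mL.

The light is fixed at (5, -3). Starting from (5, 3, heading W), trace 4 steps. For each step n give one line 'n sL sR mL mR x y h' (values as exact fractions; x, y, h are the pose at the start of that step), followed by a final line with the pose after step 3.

0 60/17 60/29 360/493 -150/493 5 3 W
1 24/17 40/27 -16/459 -356/459 4 3 N
2 3 6 -3/2 -9/2 4 2 E
3 24 120/13 96/13 36/13 3 2 S
final 3 1 W

n=0: pose=(5,3,W); sL=60/17, sR=60/29; mL=360/493, mR=-150/493; mL+mR=210/493 → advance +1; mR−mL=-30/29 → turn -1·90°
n=1: pose=(4,3,N); sL=24/17, sR=40/27; mL=-16/459, mR=-356/459; mL+mR=-124/153 → advance -1; mR−mL=-20/27 → turn -1·90°
n=2: pose=(4,2,E); sL=3, sR=6; mL=-3/2, mR=-9/2; mL+mR=-6 → advance -1; mR−mL=-3 → turn -1·90°
n=3: pose=(3,2,S); sL=24, sR=120/13; mL=96/13, mR=36/13; mL+mR=132/13 → advance +1; mR−mL=-60/13 → turn -1·90°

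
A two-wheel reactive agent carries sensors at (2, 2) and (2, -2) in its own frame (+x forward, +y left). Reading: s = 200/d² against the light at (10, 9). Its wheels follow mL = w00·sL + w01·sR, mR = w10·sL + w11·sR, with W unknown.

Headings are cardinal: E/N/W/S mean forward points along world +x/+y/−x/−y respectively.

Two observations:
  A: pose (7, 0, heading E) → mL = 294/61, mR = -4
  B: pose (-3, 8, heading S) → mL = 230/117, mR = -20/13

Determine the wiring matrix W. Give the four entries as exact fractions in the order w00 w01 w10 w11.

obs A: pose=(7,0,E) → sL=4, sR=100/61, mL=294/61, mR=-4
obs B: pose=(-3,8,S) → sL=20/13, sR=100/117, mL=230/117, mR=-20/13
sensor matrix S = [[4, 100/61], [20/13, 100/117]]; det S = 6400/7137
solve [mL_A; mL_B] = S·[w00; w01] and [mR_A; mR_B] = S·[w10; w11]:
  w00 = 1, w01 = 1/2, w10 = -1, w11 = 0

1 1/2 -1 0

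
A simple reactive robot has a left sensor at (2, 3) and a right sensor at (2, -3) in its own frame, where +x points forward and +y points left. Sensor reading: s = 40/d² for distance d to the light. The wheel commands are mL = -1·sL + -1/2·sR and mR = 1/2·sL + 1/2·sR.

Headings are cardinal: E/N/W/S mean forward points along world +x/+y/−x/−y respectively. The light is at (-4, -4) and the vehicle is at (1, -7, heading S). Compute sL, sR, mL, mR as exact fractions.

left sensor world pos  = (4, -9); dL² = 89
right sensor world pos = (-2, -9); dR² = 29
sL = 40/89 = 40/89
sR = 40/29 = 40/29
mL = -1·sL + -1/2·sR = -2940/2581
mR = 1/2·sL + 1/2·sR = 2360/2581

40/89 40/29 -2940/2581 2360/2581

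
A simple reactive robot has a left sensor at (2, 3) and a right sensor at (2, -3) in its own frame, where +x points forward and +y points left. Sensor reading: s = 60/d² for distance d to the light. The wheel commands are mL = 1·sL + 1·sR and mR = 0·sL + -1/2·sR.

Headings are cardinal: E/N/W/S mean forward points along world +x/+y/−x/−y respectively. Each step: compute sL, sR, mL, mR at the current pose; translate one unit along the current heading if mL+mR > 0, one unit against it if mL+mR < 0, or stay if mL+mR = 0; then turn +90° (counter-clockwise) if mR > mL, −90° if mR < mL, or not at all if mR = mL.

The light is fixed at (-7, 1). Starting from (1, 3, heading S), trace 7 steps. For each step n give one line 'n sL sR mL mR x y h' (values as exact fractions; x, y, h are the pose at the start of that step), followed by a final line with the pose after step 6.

0 60/121 12/5 1752/605 -6/5 1 3 S
1 3/2 15/13 69/26 -15/26 1 2 W
2 12/5 60/109 1608/545 -30/109 0 2 N
3 30/53 30/41 2820/2173 -15/41 0 3 E
4 60/121 12/5 1752/605 -6/5 1 3 S
5 3/2 15/13 69/26 -15/26 1 2 W
6 12/5 60/109 1608/545 -30/109 0 2 N
final 0 3 E

n=0: pose=(1,3,S); sL=60/121, sR=12/5; mL=1752/605, mR=-6/5; mL+mR=1026/605 → advance +1; mR−mL=-2478/605 → turn -1·90°
n=1: pose=(1,2,W); sL=3/2, sR=15/13; mL=69/26, mR=-15/26; mL+mR=27/13 → advance +1; mR−mL=-42/13 → turn -1·90°
n=2: pose=(0,2,N); sL=12/5, sR=60/109; mL=1608/545, mR=-30/109; mL+mR=1458/545 → advance +1; mR−mL=-1758/545 → turn -1·90°
n=3: pose=(0,3,E); sL=30/53, sR=30/41; mL=2820/2173, mR=-15/41; mL+mR=2025/2173 → advance +1; mR−mL=-3615/2173 → turn -1·90°
n=4: pose=(1,3,S); sL=60/121, sR=12/5; mL=1752/605, mR=-6/5; mL+mR=1026/605 → advance +1; mR−mL=-2478/605 → turn -1·90°
n=5: pose=(1,2,W); sL=3/2, sR=15/13; mL=69/26, mR=-15/26; mL+mR=27/13 → advance +1; mR−mL=-42/13 → turn -1·90°
n=6: pose=(0,2,N); sL=12/5, sR=60/109; mL=1608/545, mR=-30/109; mL+mR=1458/545 → advance +1; mR−mL=-1758/545 → turn -1·90°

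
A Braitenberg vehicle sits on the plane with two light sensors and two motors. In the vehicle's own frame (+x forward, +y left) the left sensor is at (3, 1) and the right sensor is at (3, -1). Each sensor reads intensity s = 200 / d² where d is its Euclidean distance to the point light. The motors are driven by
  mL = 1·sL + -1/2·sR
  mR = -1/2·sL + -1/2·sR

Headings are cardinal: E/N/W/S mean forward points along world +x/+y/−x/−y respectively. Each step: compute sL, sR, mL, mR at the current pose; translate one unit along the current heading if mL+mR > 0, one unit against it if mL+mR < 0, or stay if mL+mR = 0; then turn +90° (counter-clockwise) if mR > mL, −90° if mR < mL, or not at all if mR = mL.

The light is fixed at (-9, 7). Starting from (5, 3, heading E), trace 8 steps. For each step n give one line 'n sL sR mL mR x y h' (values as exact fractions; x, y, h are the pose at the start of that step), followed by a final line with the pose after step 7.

0 100/149 100/157 8250/23393 -15300/23393 5 3 E
1 40/49 200/193 2820/9457 -8760/9457 4 3 S
2 50/29 25/13 575/754 -1375/754 4 4 W
3 200/169 8/9 1124/1521 -1576/1521 5 4 N
4 100/149 100/157 8250/23393 -15300/23393 5 3 E
5 40/49 200/193 2820/9457 -8760/9457 4 3 S
6 50/29 25/13 575/754 -1375/754 4 4 W
7 200/169 8/9 1124/1521 -1576/1521 5 4 N
final 5 3 E

n=0: pose=(5,3,E); sL=100/149, sR=100/157; mL=8250/23393, mR=-15300/23393; mL+mR=-7050/23393 → advance -1; mR−mL=-150/149 → turn -1·90°
n=1: pose=(4,3,S); sL=40/49, sR=200/193; mL=2820/9457, mR=-8760/9457; mL+mR=-5940/9457 → advance -1; mR−mL=-60/49 → turn -1·90°
n=2: pose=(4,4,W); sL=50/29, sR=25/13; mL=575/754, mR=-1375/754; mL+mR=-400/377 → advance -1; mR−mL=-75/29 → turn -1·90°
n=3: pose=(5,4,N); sL=200/169, sR=8/9; mL=1124/1521, mR=-1576/1521; mL+mR=-452/1521 → advance -1; mR−mL=-300/169 → turn -1·90°
n=4: pose=(5,3,E); sL=100/149, sR=100/157; mL=8250/23393, mR=-15300/23393; mL+mR=-7050/23393 → advance -1; mR−mL=-150/149 → turn -1·90°
n=5: pose=(4,3,S); sL=40/49, sR=200/193; mL=2820/9457, mR=-8760/9457; mL+mR=-5940/9457 → advance -1; mR−mL=-60/49 → turn -1·90°
n=6: pose=(4,4,W); sL=50/29, sR=25/13; mL=575/754, mR=-1375/754; mL+mR=-400/377 → advance -1; mR−mL=-75/29 → turn -1·90°
n=7: pose=(5,4,N); sL=200/169, sR=8/9; mL=1124/1521, mR=-1576/1521; mL+mR=-452/1521 → advance -1; mR−mL=-300/169 → turn -1·90°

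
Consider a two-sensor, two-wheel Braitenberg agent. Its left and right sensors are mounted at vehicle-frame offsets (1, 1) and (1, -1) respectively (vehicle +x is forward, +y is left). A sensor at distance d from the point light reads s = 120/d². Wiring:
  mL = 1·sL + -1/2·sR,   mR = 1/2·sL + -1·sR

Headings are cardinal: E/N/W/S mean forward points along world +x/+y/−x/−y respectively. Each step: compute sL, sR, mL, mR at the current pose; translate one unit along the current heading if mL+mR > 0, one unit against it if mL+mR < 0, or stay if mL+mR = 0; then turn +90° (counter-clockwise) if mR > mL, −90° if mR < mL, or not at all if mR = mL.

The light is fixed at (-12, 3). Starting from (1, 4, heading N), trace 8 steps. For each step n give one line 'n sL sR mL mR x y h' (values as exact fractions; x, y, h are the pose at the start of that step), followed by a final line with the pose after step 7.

n=0: pose=(1,4,N); sL=30/37, sR=3/5; mL=189/370, mR=-36/185; mL+mR=117/370 → advance +1; mR−mL=-261/370 → turn -1·90°
n=1: pose=(1,5,E); sL=24/41, sR=120/197; mL=2268/8077, mR=-2556/8077; mL+mR=-288/8077 → advance -1; mR−mL=-4824/8077 → turn -1·90°
n=2: pose=(0,5,S); sL=12/17, sR=60/61; mL=222/1037, mR=-654/1037; mL+mR=-432/1037 → advance -1; mR−mL=-876/1037 → turn -1·90°
n=3: pose=(0,6,W); sL=24/25, sR=120/137; mL=1788/3425, mR=-1356/3425; mL+mR=432/3425 → advance +1; mR−mL=-3144/3425 → turn -1·90°
n=4: pose=(-1,6,N); sL=30/29, sR=3/4; mL=153/232, mR=-27/116; mL+mR=99/232 → advance +1; mR−mL=-207/232 → turn -1·90°
n=5: pose=(-1,7,E); sL=120/169, sR=40/51; mL=2740/8619, mR=-3700/8619; mL+mR=-320/2873 → advance -1; mR−mL=-6440/8619 → turn -1·90°
n=6: pose=(-2,7,S); sL=12/13, sR=4/3; mL=10/39, mR=-34/39; mL+mR=-8/13 → advance -1; mR−mL=-44/39 → turn -1·90°
n=7: pose=(-2,8,W); sL=120/97, sR=40/39; mL=2740/3783, mR=-1540/3783; mL+mR=400/1261 → advance +1; mR−mL=-4280/3783 → turn -1·90°

0 30/37 3/5 189/370 -36/185 1 4 N
1 24/41 120/197 2268/8077 -2556/8077 1 5 E
2 12/17 60/61 222/1037 -654/1037 0 5 S
3 24/25 120/137 1788/3425 -1356/3425 0 6 W
4 30/29 3/4 153/232 -27/116 -1 6 N
5 120/169 40/51 2740/8619 -3700/8619 -1 7 E
6 12/13 4/3 10/39 -34/39 -2 7 S
7 120/97 40/39 2740/3783 -1540/3783 -2 8 W
final -3 8 N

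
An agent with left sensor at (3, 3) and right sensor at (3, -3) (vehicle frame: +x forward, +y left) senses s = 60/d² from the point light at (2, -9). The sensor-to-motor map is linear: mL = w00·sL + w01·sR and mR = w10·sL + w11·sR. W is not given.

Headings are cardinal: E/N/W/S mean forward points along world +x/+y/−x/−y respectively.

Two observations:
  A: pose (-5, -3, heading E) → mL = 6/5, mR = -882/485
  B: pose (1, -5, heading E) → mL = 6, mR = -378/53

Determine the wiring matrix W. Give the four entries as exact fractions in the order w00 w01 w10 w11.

obs A: pose=(-5,-3,E) → sL=60/97, sR=12/5, mL=6/5, mR=-882/485
obs B: pose=(1,-5,E) → sL=60/53, sR=12, mL=6, mR=-378/53
sensor matrix S = [[60/97, 12/5], [60/53, 12]]; det S = 24192/5141
solve [mL_A; mL_B] = S·[w00; w01] and [mR_A; mR_B] = S·[w10; w11]:
  w00 = 0, w01 = 1/2, w10 = -1, w11 = -1/2

0 1/2 -1 -1/2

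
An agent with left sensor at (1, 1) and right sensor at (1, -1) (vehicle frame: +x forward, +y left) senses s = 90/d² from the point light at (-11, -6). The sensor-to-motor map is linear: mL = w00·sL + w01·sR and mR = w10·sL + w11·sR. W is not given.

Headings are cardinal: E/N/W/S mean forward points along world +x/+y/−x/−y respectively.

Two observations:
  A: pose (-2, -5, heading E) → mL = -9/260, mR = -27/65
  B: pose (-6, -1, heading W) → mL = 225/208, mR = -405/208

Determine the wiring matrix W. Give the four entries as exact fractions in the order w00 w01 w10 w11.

1 -1 -1 1/2

obs A: pose=(-2,-5,E) → sL=45/52, sR=9/10, mL=-9/260, mR=-27/65
obs B: pose=(-6,-1,W) → sL=45/16, sR=45/26, mL=225/208, mR=-405/208
sensor matrix S = [[45/52, 9/10], [45/16, 45/26]]; det S = -5589/5408
solve [mL_A; mL_B] = S·[w00; w01] and [mR_A; mR_B] = S·[w10; w11]:
  w00 = 1, w01 = -1, w10 = -1, w11 = 1/2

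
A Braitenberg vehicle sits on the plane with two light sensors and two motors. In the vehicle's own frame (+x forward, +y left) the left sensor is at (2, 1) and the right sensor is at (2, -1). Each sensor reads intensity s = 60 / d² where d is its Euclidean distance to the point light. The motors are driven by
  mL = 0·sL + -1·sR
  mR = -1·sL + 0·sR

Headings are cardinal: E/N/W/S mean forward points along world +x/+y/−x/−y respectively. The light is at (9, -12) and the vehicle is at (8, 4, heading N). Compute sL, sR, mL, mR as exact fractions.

15/82 5/27 -5/27 -15/82

left sensor world pos  = (7, 6); dL² = 328
right sensor world pos = (9, 6); dR² = 324
sL = 60/328 = 15/82
sR = 60/324 = 5/27
mL = 0·sL + -1·sR = -5/27
mR = -1·sL + 0·sR = -15/82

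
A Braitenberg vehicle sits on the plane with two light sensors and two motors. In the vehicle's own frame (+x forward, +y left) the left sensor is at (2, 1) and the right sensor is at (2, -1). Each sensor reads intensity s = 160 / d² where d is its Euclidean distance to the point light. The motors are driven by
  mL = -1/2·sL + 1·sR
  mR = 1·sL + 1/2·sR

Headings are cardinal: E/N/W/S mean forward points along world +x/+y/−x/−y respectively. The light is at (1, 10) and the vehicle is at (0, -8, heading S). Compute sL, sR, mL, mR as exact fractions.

2/5 40/101 99/505 302/505

left sensor world pos  = (1, -10); dL² = 400
right sensor world pos = (-1, -10); dR² = 404
sL = 160/400 = 2/5
sR = 160/404 = 40/101
mL = -1/2·sL + 1·sR = 99/505
mR = 1·sL + 1/2·sR = 302/505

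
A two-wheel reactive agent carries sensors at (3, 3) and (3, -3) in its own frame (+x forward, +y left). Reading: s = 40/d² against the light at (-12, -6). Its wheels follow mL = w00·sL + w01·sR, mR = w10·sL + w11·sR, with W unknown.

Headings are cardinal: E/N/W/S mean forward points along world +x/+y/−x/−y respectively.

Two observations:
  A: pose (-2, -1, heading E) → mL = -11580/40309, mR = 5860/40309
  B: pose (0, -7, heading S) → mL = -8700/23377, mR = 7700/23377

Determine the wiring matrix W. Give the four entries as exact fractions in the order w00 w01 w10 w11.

obs A: pose=(-2,-1,E) → sL=40/233, sR=40/173, mL=-11580/40309, mR=5860/40309
obs B: pose=(0,-7,S) → sL=40/241, sR=40/97, mL=-8700/23377, mR=7700/23377
sensor matrix S = [[40/233, 40/173], [40/241, 40/97]]; det S = 30547200/942303493
solve [mL_A; mL_B] = S·[w00; w01] and [mR_A; mR_B] = S·[w10; w11]:
  w00 = -1, w01 = -1/2, w10 = -1/2, w11 = 1

-1 -1/2 -1/2 1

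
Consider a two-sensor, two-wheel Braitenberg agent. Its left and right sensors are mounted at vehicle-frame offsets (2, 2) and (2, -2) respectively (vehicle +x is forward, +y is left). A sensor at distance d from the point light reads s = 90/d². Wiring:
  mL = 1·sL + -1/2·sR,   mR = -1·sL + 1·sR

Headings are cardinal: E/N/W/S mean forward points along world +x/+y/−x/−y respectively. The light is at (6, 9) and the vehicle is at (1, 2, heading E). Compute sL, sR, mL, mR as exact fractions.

left sensor world pos  = (3, 4); dL² = 34
right sensor world pos = (3, 0); dR² = 90
sL = 90/34 = 45/17
sR = 90/90 = 1
mL = 1·sL + -1/2·sR = 73/34
mR = -1·sL + 1·sR = -28/17

45/17 1 73/34 -28/17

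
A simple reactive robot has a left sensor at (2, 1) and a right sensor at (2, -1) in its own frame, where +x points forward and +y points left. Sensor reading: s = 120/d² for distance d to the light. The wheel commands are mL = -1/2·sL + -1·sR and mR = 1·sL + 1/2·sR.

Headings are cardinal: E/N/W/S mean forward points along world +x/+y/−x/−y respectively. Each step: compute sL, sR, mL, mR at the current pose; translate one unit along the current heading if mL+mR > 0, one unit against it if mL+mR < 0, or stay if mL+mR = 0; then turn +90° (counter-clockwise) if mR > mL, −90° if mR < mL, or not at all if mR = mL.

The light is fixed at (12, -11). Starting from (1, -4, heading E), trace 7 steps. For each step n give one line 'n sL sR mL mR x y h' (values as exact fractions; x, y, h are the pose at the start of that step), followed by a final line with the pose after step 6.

n=0: pose=(1,-4,E); sL=24/29, sR=40/39; mL=-1628/1131, mR=1516/1131; mL+mR=-112/1131 → advance -1; mR−mL=1048/377 → turn +1·90°
n=1: pose=(0,-4,N); sL=12/25, sR=60/101; mL=-2106/2525, mR=1962/2525; mL+mR=-144/2525 → advance -1; mR−mL=4068/2525 → turn +1·90°
n=2: pose=(0,-5,W); sL=120/221, sR=24/49; mL=-8244/10829, mR=8532/10829; mL+mR=288/10829 → advance +1; mR−mL=16776/10829 → turn +1·90°
n=3: pose=(-1,-5,S); sL=3/4, sR=30/53; mL=-399/424, mR=219/212; mL+mR=39/424 → advance +1; mR−mL=837/424 → turn +1·90°
n=4: pose=(-1,-6,E); sL=120/157, sR=120/137; mL=-27060/21509, mR=25860/21509; mL+mR=-1200/21509 → advance -1; mR−mL=52920/21509 → turn +1·90°
n=5: pose=(-2,-6,N); sL=60/137, sR=60/109; mL=-11490/14933, mR=10650/14933; mL+mR=-840/14933 → advance -1; mR−mL=22140/14933 → turn +1·90°
n=6: pose=(-2,-7,W); sL=24/53, sR=120/281; mL=-9732/14893, mR=9924/14893; mL+mR=192/14893 → advance +1; mR−mL=19656/14893 → turn +1·90°

0 24/29 40/39 -1628/1131 1516/1131 1 -4 E
1 12/25 60/101 -2106/2525 1962/2525 0 -4 N
2 120/221 24/49 -8244/10829 8532/10829 0 -5 W
3 3/4 30/53 -399/424 219/212 -1 -5 S
4 120/157 120/137 -27060/21509 25860/21509 -1 -6 E
5 60/137 60/109 -11490/14933 10650/14933 -2 -6 N
6 24/53 120/281 -9732/14893 9924/14893 -2 -7 W
final -3 -7 S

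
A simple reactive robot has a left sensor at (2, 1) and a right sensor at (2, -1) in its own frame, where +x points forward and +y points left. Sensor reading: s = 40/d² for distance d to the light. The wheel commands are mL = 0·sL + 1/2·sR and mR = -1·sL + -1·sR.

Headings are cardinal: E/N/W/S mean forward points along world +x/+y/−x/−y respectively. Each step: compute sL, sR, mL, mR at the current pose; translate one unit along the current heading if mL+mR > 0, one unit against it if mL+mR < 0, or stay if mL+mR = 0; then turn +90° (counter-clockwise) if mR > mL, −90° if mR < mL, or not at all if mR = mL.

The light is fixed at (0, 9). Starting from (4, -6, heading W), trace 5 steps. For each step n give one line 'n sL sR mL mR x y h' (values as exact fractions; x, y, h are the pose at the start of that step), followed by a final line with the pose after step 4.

0 2/13 1/5 1/10 -23/65 4 -6 W
1 8/37 8/41 4/41 -624/1517 5 -6 N
2 20/137 20/169 10/169 -6120/23153 5 -7 E
3 40/349 40/333 20/333 -27280/116217 4 -7 S
4 2/13 1/5 1/10 -23/65 4 -6 W
final 5 -6 N

n=0: pose=(4,-6,W); sL=2/13, sR=1/5; mL=1/10, mR=-23/65; mL+mR=-33/130 → advance -1; mR−mL=-59/130 → turn -1·90°
n=1: pose=(5,-6,N); sL=8/37, sR=8/41; mL=4/41, mR=-624/1517; mL+mR=-476/1517 → advance -1; mR−mL=-772/1517 → turn -1·90°
n=2: pose=(5,-7,E); sL=20/137, sR=20/169; mL=10/169, mR=-6120/23153; mL+mR=-4750/23153 → advance -1; mR−mL=-7490/23153 → turn -1·90°
n=3: pose=(4,-7,S); sL=40/349, sR=40/333; mL=20/333, mR=-27280/116217; mL+mR=-20300/116217 → advance -1; mR−mL=-11420/38739 → turn -1·90°
n=4: pose=(4,-6,W); sL=2/13, sR=1/5; mL=1/10, mR=-23/65; mL+mR=-33/130 → advance -1; mR−mL=-59/130 → turn -1·90°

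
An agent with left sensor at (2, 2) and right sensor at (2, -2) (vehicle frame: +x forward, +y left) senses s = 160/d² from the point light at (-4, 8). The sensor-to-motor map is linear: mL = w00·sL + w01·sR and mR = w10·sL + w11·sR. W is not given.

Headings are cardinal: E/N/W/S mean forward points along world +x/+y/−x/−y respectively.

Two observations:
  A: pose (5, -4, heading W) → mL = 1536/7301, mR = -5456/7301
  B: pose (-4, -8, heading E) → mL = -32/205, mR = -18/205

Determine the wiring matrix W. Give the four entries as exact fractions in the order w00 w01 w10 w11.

obs A: pose=(5,-4,W) → sL=32/49, sR=160/149, mL=1536/7301, mR=-5456/7301
obs B: pose=(-4,-8,E) → sL=4/5, sR=20/41, mL=-32/205, mR=-18/205
sensor matrix S = [[32/49, 160/149], [4/5, 20/41]]; det S = -161792/299341
solve [mL_A; mL_B] = S·[w00; w01] and [mR_A; mR_B] = S·[w10; w11]:
  w00 = -1/2, w01 = 1/2, w10 = 1/2, w11 = -1

-1/2 1/2 1/2 -1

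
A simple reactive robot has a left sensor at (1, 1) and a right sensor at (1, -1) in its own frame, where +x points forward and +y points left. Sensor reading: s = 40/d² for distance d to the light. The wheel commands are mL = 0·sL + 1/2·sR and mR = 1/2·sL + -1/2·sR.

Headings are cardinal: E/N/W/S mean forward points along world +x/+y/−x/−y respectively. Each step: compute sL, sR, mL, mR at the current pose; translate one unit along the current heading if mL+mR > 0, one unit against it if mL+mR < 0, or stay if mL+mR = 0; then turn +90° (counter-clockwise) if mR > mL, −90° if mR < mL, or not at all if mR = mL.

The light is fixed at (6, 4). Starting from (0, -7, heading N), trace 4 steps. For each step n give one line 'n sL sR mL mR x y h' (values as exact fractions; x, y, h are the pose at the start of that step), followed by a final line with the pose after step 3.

0 40/149 8/25 4/25 -96/3725 0 -7 N
1 20/53 20/73 10/73 200/3869 0 -6 E
2 40/137 40/157 20/157 400/21509 1 -6 S
3 2/9 5/17 5/34 -11/306 1 -7 W
final 0 -7 N

n=0: pose=(0,-7,N); sL=40/149, sR=8/25; mL=4/25, mR=-96/3725; mL+mR=20/149 → advance +1; mR−mL=-692/3725 → turn -1·90°
n=1: pose=(0,-6,E); sL=20/53, sR=20/73; mL=10/73, mR=200/3869; mL+mR=10/53 → advance +1; mR−mL=-330/3869 → turn -1·90°
n=2: pose=(1,-6,S); sL=40/137, sR=40/157; mL=20/157, mR=400/21509; mL+mR=20/137 → advance +1; mR−mL=-2340/21509 → turn -1·90°
n=3: pose=(1,-7,W); sL=2/9, sR=5/17; mL=5/34, mR=-11/306; mL+mR=1/9 → advance +1; mR−mL=-28/153 → turn -1·90°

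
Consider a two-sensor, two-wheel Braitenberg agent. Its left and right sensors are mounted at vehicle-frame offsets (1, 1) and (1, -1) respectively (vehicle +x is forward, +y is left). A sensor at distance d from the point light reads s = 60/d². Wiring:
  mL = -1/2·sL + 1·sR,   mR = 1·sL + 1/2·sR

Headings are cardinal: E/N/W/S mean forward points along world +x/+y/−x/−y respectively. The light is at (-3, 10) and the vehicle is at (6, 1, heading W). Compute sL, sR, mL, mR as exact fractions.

left sensor world pos  = (5, 0); dL² = 164
right sensor world pos = (5, 2); dR² = 128
sL = 60/164 = 15/41
sR = 60/128 = 15/32
mL = -1/2·sL + 1·sR = 375/1312
mR = 1·sL + 1/2·sR = 1575/2624

15/41 15/32 375/1312 1575/2624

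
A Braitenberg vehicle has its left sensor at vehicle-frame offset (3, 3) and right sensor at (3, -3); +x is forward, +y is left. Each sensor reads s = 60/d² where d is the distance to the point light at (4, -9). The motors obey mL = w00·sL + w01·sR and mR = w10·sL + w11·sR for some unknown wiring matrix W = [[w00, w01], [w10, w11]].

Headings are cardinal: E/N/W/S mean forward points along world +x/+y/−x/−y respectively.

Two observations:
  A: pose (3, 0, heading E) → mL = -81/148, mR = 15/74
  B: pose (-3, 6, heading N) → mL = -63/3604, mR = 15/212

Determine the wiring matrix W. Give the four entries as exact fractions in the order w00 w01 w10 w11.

obs A: pose=(3,0,E) → sL=15/37, sR=3/2, mL=-81/148, mR=15/74
obs B: pose=(-3,6,N) → sL=15/106, sR=3/17, mL=-63/3604, mR=15/212
sensor matrix S = [[15/37, 3/2], [15/106, 3/17]]; det S = -18765/133348
solve [mL_A; mL_B] = S·[w00; w01] and [mR_A; mR_B] = S·[w10; w11]:
  w00 = 1/2, w01 = -1/2, w10 = 1/2, w11 = 0

1/2 -1/2 1/2 0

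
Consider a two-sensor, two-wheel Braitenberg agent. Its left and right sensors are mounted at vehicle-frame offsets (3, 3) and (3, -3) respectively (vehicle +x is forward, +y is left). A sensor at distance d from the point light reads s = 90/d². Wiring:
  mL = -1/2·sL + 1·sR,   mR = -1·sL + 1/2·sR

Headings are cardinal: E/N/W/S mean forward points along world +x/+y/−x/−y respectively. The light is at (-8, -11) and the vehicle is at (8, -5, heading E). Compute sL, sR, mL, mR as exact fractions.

left sensor world pos  = (11, -2); dL² = 442
right sensor world pos = (11, -8); dR² = 370
sL = 90/442 = 45/221
sR = 90/370 = 9/37
mL = -1/2·sL + 1·sR = 2313/16354
mR = -1·sL + 1/2·sR = -1341/16354

45/221 9/37 2313/16354 -1341/16354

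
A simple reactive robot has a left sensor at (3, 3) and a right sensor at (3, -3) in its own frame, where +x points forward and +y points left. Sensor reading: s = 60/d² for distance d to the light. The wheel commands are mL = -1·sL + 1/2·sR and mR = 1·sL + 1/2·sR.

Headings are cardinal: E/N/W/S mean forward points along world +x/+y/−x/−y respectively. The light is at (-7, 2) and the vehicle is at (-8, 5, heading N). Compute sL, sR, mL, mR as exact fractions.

left sensor world pos  = (-11, 8); dL² = 52
right sensor world pos = (-5, 8); dR² = 40
sL = 60/52 = 15/13
sR = 60/40 = 3/2
mL = -1·sL + 1/2·sR = -21/52
mR = 1·sL + 1/2·sR = 99/52

15/13 3/2 -21/52 99/52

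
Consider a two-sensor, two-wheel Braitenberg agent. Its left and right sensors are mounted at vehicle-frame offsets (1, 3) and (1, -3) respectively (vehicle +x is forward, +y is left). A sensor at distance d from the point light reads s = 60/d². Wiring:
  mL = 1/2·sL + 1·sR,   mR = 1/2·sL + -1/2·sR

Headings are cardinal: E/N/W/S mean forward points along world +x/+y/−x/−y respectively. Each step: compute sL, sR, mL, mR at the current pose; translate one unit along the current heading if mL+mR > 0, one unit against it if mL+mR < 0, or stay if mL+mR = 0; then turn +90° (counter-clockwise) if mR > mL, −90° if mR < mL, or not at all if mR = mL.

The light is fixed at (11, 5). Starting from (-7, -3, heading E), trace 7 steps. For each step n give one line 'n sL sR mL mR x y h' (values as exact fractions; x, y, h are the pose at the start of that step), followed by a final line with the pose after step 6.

n=0: pose=(-7,-3,E); sL=30/157, sR=6/41; mL=1557/6437, mR=144/6437; mL+mR=1701/6437 → advance +1; mR−mL=-9/41 → turn -1·90°
n=1: pose=(-6,-3,S); sL=60/277, sR=60/481; mL=31050/133237, mR=6120/133237; mL+mR=37170/133237 → advance +1; mR−mL=-90/481 → turn -1·90°
n=2: pose=(-6,-4,W); sL=5/39, sR=1/6; mL=3/13, mR=-1/52; mL+mR=11/52 → advance +1; mR−mL=-1/4 → turn -1·90°
n=3: pose=(-7,-4,N); sL=12/101, sR=60/289; mL=7794/29189, mR=-1296/29189; mL+mR=6498/29189 → advance +1; mR−mL=-90/289 → turn -1·90°
n=4: pose=(-7,-3,E); sL=30/157, sR=6/41; mL=1557/6437, mR=144/6437; mL+mR=1701/6437 → advance +1; mR−mL=-9/41 → turn -1·90°
n=5: pose=(-6,-3,S); sL=60/277, sR=60/481; mL=31050/133237, mR=6120/133237; mL+mR=37170/133237 → advance +1; mR−mL=-90/481 → turn -1·90°
n=6: pose=(-6,-4,W); sL=5/39, sR=1/6; mL=3/13, mR=-1/52; mL+mR=11/52 → advance +1; mR−mL=-1/4 → turn -1·90°

0 30/157 6/41 1557/6437 144/6437 -7 -3 E
1 60/277 60/481 31050/133237 6120/133237 -6 -3 S
2 5/39 1/6 3/13 -1/52 -6 -4 W
3 12/101 60/289 7794/29189 -1296/29189 -7 -4 N
4 30/157 6/41 1557/6437 144/6437 -7 -3 E
5 60/277 60/481 31050/133237 6120/133237 -6 -3 S
6 5/39 1/6 3/13 -1/52 -6 -4 W
final -7 -4 N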